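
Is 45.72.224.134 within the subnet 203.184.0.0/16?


Subnet network: 203.184.0.0
Test IP AND mask: 45.72.0.0
No, 45.72.224.134 is not in 203.184.0.0/16


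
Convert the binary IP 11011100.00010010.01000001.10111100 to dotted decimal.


11011100 = 220
00010010 = 18
01000001 = 65
10111100 = 188
IP: 220.18.65.188


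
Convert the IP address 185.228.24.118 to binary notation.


185 = 10111001
228 = 11100100
24 = 00011000
118 = 01110110
Binary: 10111001.11100100.00011000.01110110


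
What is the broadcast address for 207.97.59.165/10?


Network: 207.64.0.0/10
Host bits = 22
Set all host bits to 1:
Broadcast: 207.127.255.255


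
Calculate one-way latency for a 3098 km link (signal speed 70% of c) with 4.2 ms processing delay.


Speed = 0.7 * 3e5 km/s = 210000 km/s
Propagation delay = 3098 / 210000 = 0.0148 s = 14.7524 ms
Processing delay = 4.2 ms
Total one-way latency = 18.9524 ms


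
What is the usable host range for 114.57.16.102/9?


Network: 114.0.0.0
Broadcast: 114.127.255.255
First usable = network + 1
Last usable = broadcast - 1
Range: 114.0.0.1 to 114.127.255.254


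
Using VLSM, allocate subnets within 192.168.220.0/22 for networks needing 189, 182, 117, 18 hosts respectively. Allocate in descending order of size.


189 hosts -> /24 (254 usable): 192.168.220.0/24
182 hosts -> /24 (254 usable): 192.168.221.0/24
117 hosts -> /25 (126 usable): 192.168.222.0/25
18 hosts -> /27 (30 usable): 192.168.222.128/27
Allocation: 192.168.220.0/24 (189 hosts, 254 usable); 192.168.221.0/24 (182 hosts, 254 usable); 192.168.222.0/25 (117 hosts, 126 usable); 192.168.222.128/27 (18 hosts, 30 usable)


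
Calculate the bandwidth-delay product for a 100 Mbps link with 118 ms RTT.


BDP = bandwidth * RTT
= 100 Mbps * 118 ms
= 100 * 1e6 * 118 / 1000 bits
= 11800000 bits
= 1475000 bytes
= 1440.4297 KB
BDP = 11800000 bits (1475000 bytes)


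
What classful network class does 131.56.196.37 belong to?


First octet: 131
Binary: 10000011
10xxxxxx -> Class B (128-191)
Class B, default mask 255.255.0.0 (/16)


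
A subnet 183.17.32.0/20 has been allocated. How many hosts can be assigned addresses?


Host bits = 32 - 20 = 12
Total addresses = 2^12 = 4096
Usable = total - 2 (network and broadcast)
Usable hosts: 4094


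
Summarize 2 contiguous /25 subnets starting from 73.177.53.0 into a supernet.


Original prefix: /25
Number of subnets: 2 = 2^1
New prefix = 25 - 1 = 24
Supernet: 73.177.53.0/24


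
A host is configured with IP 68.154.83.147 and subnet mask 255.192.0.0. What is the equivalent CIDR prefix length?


Binary: 11111111.11000000.00000000.00000000
Count leading 1s
Prefix: /10


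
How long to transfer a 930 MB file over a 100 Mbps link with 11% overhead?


Effective throughput = 100 * (1 - 11/100) = 89 Mbps
File size in Mb = 930 * 8 = 7440 Mb
Time = 7440 / 89
Time = 83.5955 seconds


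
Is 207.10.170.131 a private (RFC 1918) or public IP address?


RFC 1918 private ranges:
  10.0.0.0/8 (10.0.0.0 - 10.255.255.255)
  172.16.0.0/12 (172.16.0.0 - 172.31.255.255)
  192.168.0.0/16 (192.168.0.0 - 192.168.255.255)
Public (not in any RFC 1918 range)


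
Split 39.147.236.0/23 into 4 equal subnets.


New prefix = 23 + 2 = 25
Each subnet has 128 addresses
  39.147.236.0/25
  39.147.236.128/25
  39.147.237.0/25
  39.147.237.128/25
Subnets: 39.147.236.0/25, 39.147.236.128/25, 39.147.237.0/25, 39.147.237.128/25


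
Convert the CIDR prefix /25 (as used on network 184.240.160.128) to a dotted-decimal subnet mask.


/25 means 25 network bits, 7 host bits
Binary: 11111111111111111111111110000000
Mask: 255.255.255.128


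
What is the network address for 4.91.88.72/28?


IP:   00000100.01011011.01011000.01001000
Mask: 11111111.11111111.11111111.11110000
AND operation:
Net:  00000100.01011011.01011000.01000000
Network: 4.91.88.64/28


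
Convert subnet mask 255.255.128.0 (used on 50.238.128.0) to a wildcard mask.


Subnet mask: 255.255.128.0
Wildcard = 255.255.255.255 - subnet mask
255 - 255 = 0
255 - 255 = 0
255 - 128 = 127
255 - 0 = 255
Wildcard: 0.0.127.255


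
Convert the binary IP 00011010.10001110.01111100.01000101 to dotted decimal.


00011010 = 26
10001110 = 142
01111100 = 124
01000101 = 69
IP: 26.142.124.69


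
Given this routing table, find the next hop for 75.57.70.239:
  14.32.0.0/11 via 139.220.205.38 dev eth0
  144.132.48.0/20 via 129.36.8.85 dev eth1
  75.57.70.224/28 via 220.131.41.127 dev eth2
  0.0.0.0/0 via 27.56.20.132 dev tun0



Longest prefix match for 75.57.70.239:
  /11 14.32.0.0: no
  /20 144.132.48.0: no
  /28 75.57.70.224: MATCH
  /0 0.0.0.0: MATCH
Selected: next-hop 220.131.41.127 via eth2 (matched /28)


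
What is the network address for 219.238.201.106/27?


IP:   11011011.11101110.11001001.01101010
Mask: 11111111.11111111.11111111.11100000
AND operation:
Net:  11011011.11101110.11001001.01100000
Network: 219.238.201.96/27


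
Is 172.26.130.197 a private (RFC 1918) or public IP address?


RFC 1918 private ranges:
  10.0.0.0/8 (10.0.0.0 - 10.255.255.255)
  172.16.0.0/12 (172.16.0.0 - 172.31.255.255)
  192.168.0.0/16 (192.168.0.0 - 192.168.255.255)
Private (in 172.16.0.0/12)


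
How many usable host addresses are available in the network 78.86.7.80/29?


Host bits = 32 - 29 = 3
Total addresses = 2^3 = 8
Usable = total - 2 (network and broadcast)
Usable hosts: 6


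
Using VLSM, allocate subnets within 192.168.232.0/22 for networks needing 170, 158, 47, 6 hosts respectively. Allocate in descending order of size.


170 hosts -> /24 (254 usable): 192.168.232.0/24
158 hosts -> /24 (254 usable): 192.168.233.0/24
47 hosts -> /26 (62 usable): 192.168.234.0/26
6 hosts -> /29 (6 usable): 192.168.234.64/29
Allocation: 192.168.232.0/24 (170 hosts, 254 usable); 192.168.233.0/24 (158 hosts, 254 usable); 192.168.234.0/26 (47 hosts, 62 usable); 192.168.234.64/29 (6 hosts, 6 usable)


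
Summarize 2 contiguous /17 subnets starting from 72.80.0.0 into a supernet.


Original prefix: /17
Number of subnets: 2 = 2^1
New prefix = 17 - 1 = 16
Supernet: 72.80.0.0/16


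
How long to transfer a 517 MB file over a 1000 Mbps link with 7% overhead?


Effective throughput = 1000 * (1 - 7/100) = 930.0 Mbps
File size in Mb = 517 * 8 = 4136 Mb
Time = 4136 / 930.0
Time = 4.4473 seconds


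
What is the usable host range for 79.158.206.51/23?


Network: 79.158.206.0
Broadcast: 79.158.207.255
First usable = network + 1
Last usable = broadcast - 1
Range: 79.158.206.1 to 79.158.207.254


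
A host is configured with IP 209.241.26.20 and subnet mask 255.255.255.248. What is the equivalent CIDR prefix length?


Binary: 11111111.11111111.11111111.11111000
Count leading 1s
Prefix: /29


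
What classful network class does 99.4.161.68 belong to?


First octet: 99
Binary: 01100011
0xxxxxxx -> Class A (1-126)
Class A, default mask 255.0.0.0 (/8)


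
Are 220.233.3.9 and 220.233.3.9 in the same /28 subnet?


Mask: 255.255.255.240
220.233.3.9 AND mask = 220.233.3.0
220.233.3.9 AND mask = 220.233.3.0
Yes, same subnet (220.233.3.0)


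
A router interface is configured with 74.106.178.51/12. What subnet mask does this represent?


/12 means 12 network bits, 20 host bits
Binary: 11111111111100000000000000000000
Mask: 255.240.0.0


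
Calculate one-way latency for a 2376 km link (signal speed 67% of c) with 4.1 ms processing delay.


Speed = 0.67 * 3e5 km/s = 201000 km/s
Propagation delay = 2376 / 201000 = 0.0118 s = 11.8209 ms
Processing delay = 4.1 ms
Total one-way latency = 15.9209 ms


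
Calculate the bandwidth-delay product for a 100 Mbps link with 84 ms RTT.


BDP = bandwidth * RTT
= 100 Mbps * 84 ms
= 100 * 1e6 * 84 / 1000 bits
= 8400000 bits
= 1050000 bytes
= 1025.3906 KB
BDP = 8400000 bits (1050000 bytes)


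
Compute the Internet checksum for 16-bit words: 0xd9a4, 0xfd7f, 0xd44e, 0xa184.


Sum all words (with carry folding):
+ 0xd9a4 = 0xd9a4
+ 0xfd7f = 0xd724
+ 0xd44e = 0xab73
+ 0xa184 = 0x4cf8
One's complement: ~0x4cf8
Checksum = 0xb307


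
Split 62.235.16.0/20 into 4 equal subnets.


New prefix = 20 + 2 = 22
Each subnet has 1024 addresses
  62.235.16.0/22
  62.235.20.0/22
  62.235.24.0/22
  62.235.28.0/22
Subnets: 62.235.16.0/22, 62.235.20.0/22, 62.235.24.0/22, 62.235.28.0/22


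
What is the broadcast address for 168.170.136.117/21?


Network: 168.170.136.0/21
Host bits = 11
Set all host bits to 1:
Broadcast: 168.170.143.255


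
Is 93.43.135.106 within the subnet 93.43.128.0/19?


Subnet network: 93.43.128.0
Test IP AND mask: 93.43.128.0
Yes, 93.43.135.106 is in 93.43.128.0/19


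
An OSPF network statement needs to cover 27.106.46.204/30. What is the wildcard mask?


Subnet mask: 255.255.255.252
Wildcard = 255.255.255.255 - subnet mask
255 - 255 = 0
255 - 255 = 0
255 - 255 = 0
255 - 252 = 3
Wildcard: 0.0.0.3


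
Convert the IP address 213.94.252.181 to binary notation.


213 = 11010101
94 = 01011110
252 = 11111100
181 = 10110101
Binary: 11010101.01011110.11111100.10110101


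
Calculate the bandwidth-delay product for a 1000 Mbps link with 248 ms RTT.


BDP = bandwidth * RTT
= 1000 Mbps * 248 ms
= 1000 * 1e6 * 248 / 1000 bits
= 248000000 bits
= 31000000 bytes
= 30273.4375 KB
BDP = 248000000 bits (31000000 bytes)


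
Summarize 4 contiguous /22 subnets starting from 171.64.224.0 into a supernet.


Original prefix: /22
Number of subnets: 4 = 2^2
New prefix = 22 - 2 = 20
Supernet: 171.64.224.0/20


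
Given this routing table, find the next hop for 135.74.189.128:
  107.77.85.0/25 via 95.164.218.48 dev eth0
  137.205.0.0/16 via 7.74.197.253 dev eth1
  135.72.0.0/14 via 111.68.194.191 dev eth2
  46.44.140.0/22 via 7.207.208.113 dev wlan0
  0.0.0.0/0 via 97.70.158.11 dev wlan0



Longest prefix match for 135.74.189.128:
  /25 107.77.85.0: no
  /16 137.205.0.0: no
  /14 135.72.0.0: MATCH
  /22 46.44.140.0: no
  /0 0.0.0.0: MATCH
Selected: next-hop 111.68.194.191 via eth2 (matched /14)


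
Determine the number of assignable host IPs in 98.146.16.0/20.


Host bits = 32 - 20 = 12
Total addresses = 2^12 = 4096
Usable = total - 2 (network and broadcast)
Usable hosts: 4094


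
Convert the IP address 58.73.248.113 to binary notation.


58 = 00111010
73 = 01001001
248 = 11111000
113 = 01110001
Binary: 00111010.01001001.11111000.01110001


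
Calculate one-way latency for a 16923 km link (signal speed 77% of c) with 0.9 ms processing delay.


Speed = 0.77 * 3e5 km/s = 231000 km/s
Propagation delay = 16923 / 231000 = 0.0733 s = 73.2597 ms
Processing delay = 0.9 ms
Total one-way latency = 74.1597 ms


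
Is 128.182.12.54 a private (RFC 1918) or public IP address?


RFC 1918 private ranges:
  10.0.0.0/8 (10.0.0.0 - 10.255.255.255)
  172.16.0.0/12 (172.16.0.0 - 172.31.255.255)
  192.168.0.0/16 (192.168.0.0 - 192.168.255.255)
Public (not in any RFC 1918 range)


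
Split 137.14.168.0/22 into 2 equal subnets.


New prefix = 22 + 1 = 23
Each subnet has 512 addresses
  137.14.168.0/23
  137.14.170.0/23
Subnets: 137.14.168.0/23, 137.14.170.0/23


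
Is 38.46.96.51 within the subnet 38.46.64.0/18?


Subnet network: 38.46.64.0
Test IP AND mask: 38.46.64.0
Yes, 38.46.96.51 is in 38.46.64.0/18


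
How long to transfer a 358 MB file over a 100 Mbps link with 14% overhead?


Effective throughput = 100 * (1 - 14/100) = 86 Mbps
File size in Mb = 358 * 8 = 2864 Mb
Time = 2864 / 86
Time = 33.3023 seconds


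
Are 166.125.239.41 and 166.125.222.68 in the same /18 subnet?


Mask: 255.255.192.0
166.125.239.41 AND mask = 166.125.192.0
166.125.222.68 AND mask = 166.125.192.0
Yes, same subnet (166.125.192.0)


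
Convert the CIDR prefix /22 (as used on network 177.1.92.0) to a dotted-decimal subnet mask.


/22 means 22 network bits, 10 host bits
Binary: 11111111111111111111110000000000
Mask: 255.255.252.0


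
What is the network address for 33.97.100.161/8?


IP:   00100001.01100001.01100100.10100001
Mask: 11111111.00000000.00000000.00000000
AND operation:
Net:  00100001.00000000.00000000.00000000
Network: 33.0.0.0/8


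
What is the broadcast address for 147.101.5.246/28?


Network: 147.101.5.240/28
Host bits = 4
Set all host bits to 1:
Broadcast: 147.101.5.255


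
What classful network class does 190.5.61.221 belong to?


First octet: 190
Binary: 10111110
10xxxxxx -> Class B (128-191)
Class B, default mask 255.255.0.0 (/16)


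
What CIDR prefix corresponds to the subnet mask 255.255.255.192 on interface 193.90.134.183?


Binary: 11111111.11111111.11111111.11000000
Count leading 1s
Prefix: /26


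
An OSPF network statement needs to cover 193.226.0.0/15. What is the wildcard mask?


Subnet mask: 255.254.0.0
Wildcard = 255.255.255.255 - subnet mask
255 - 255 = 0
255 - 254 = 1
255 - 0 = 255
255 - 0 = 255
Wildcard: 0.1.255.255


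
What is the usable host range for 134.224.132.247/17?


Network: 134.224.128.0
Broadcast: 134.224.255.255
First usable = network + 1
Last usable = broadcast - 1
Range: 134.224.128.1 to 134.224.255.254


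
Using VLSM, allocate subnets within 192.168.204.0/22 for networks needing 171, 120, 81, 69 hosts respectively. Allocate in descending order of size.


171 hosts -> /24 (254 usable): 192.168.204.0/24
120 hosts -> /25 (126 usable): 192.168.205.0/25
81 hosts -> /25 (126 usable): 192.168.205.128/25
69 hosts -> /25 (126 usable): 192.168.206.0/25
Allocation: 192.168.204.0/24 (171 hosts, 254 usable); 192.168.205.0/25 (120 hosts, 126 usable); 192.168.205.128/25 (81 hosts, 126 usable); 192.168.206.0/25 (69 hosts, 126 usable)


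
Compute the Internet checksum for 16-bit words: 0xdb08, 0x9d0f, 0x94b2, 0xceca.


Sum all words (with carry folding):
+ 0xdb08 = 0xdb08
+ 0x9d0f = 0x7818
+ 0x94b2 = 0x0ccb
+ 0xceca = 0xdb95
One's complement: ~0xdb95
Checksum = 0x246a


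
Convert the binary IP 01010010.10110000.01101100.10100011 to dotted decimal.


01010010 = 82
10110000 = 176
01101100 = 108
10100011 = 163
IP: 82.176.108.163


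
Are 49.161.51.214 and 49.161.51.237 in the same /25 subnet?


Mask: 255.255.255.128
49.161.51.214 AND mask = 49.161.51.128
49.161.51.237 AND mask = 49.161.51.128
Yes, same subnet (49.161.51.128)


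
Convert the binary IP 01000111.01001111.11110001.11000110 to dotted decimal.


01000111 = 71
01001111 = 79
11110001 = 241
11000110 = 198
IP: 71.79.241.198


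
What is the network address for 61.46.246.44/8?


IP:   00111101.00101110.11110110.00101100
Mask: 11111111.00000000.00000000.00000000
AND operation:
Net:  00111101.00000000.00000000.00000000
Network: 61.0.0.0/8


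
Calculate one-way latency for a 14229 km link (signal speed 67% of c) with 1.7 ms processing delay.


Speed = 0.67 * 3e5 km/s = 201000 km/s
Propagation delay = 14229 / 201000 = 0.0708 s = 70.791 ms
Processing delay = 1.7 ms
Total one-way latency = 72.491 ms


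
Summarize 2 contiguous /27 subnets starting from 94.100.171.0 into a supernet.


Original prefix: /27
Number of subnets: 2 = 2^1
New prefix = 27 - 1 = 26
Supernet: 94.100.171.0/26


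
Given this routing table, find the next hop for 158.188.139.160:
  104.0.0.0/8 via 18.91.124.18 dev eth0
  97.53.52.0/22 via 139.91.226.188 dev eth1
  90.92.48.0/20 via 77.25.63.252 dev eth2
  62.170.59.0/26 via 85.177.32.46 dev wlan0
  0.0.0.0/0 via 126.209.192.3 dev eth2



Longest prefix match for 158.188.139.160:
  /8 104.0.0.0: no
  /22 97.53.52.0: no
  /20 90.92.48.0: no
  /26 62.170.59.0: no
  /0 0.0.0.0: MATCH
Selected: next-hop 126.209.192.3 via eth2 (matched /0)


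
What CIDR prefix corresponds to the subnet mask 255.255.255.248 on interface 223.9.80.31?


Binary: 11111111.11111111.11111111.11111000
Count leading 1s
Prefix: /29


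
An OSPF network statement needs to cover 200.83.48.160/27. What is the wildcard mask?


Subnet mask: 255.255.255.224
Wildcard = 255.255.255.255 - subnet mask
255 - 255 = 0
255 - 255 = 0
255 - 255 = 0
255 - 224 = 31
Wildcard: 0.0.0.31


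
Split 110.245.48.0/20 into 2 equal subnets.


New prefix = 20 + 1 = 21
Each subnet has 2048 addresses
  110.245.48.0/21
  110.245.56.0/21
Subnets: 110.245.48.0/21, 110.245.56.0/21


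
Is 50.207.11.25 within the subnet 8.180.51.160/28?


Subnet network: 8.180.51.160
Test IP AND mask: 50.207.11.16
No, 50.207.11.25 is not in 8.180.51.160/28


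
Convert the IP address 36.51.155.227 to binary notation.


36 = 00100100
51 = 00110011
155 = 10011011
227 = 11100011
Binary: 00100100.00110011.10011011.11100011


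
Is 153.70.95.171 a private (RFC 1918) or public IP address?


RFC 1918 private ranges:
  10.0.0.0/8 (10.0.0.0 - 10.255.255.255)
  172.16.0.0/12 (172.16.0.0 - 172.31.255.255)
  192.168.0.0/16 (192.168.0.0 - 192.168.255.255)
Public (not in any RFC 1918 range)


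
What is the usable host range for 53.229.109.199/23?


Network: 53.229.108.0
Broadcast: 53.229.109.255
First usable = network + 1
Last usable = broadcast - 1
Range: 53.229.108.1 to 53.229.109.254


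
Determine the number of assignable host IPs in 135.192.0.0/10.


Host bits = 32 - 10 = 22
Total addresses = 2^22 = 4194304
Usable = total - 2 (network and broadcast)
Usable hosts: 4194302


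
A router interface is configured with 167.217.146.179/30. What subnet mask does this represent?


/30 means 30 network bits, 2 host bits
Binary: 11111111111111111111111111111100
Mask: 255.255.255.252


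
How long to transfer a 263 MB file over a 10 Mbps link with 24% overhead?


Effective throughput = 10 * (1 - 24/100) = 7.6 Mbps
File size in Mb = 263 * 8 = 2104 Mb
Time = 2104 / 7.6
Time = 276.8421 seconds


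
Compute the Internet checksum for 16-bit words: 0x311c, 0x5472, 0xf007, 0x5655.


Sum all words (with carry folding):
+ 0x311c = 0x311c
+ 0x5472 = 0x858e
+ 0xf007 = 0x7596
+ 0x5655 = 0xcbeb
One's complement: ~0xcbeb
Checksum = 0x3414


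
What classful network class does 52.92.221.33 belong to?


First octet: 52
Binary: 00110100
0xxxxxxx -> Class A (1-126)
Class A, default mask 255.0.0.0 (/8)


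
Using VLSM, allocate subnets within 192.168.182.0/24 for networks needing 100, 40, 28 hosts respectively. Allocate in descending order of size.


100 hosts -> /25 (126 usable): 192.168.182.0/25
40 hosts -> /26 (62 usable): 192.168.182.128/26
28 hosts -> /27 (30 usable): 192.168.182.192/27
Allocation: 192.168.182.0/25 (100 hosts, 126 usable); 192.168.182.128/26 (40 hosts, 62 usable); 192.168.182.192/27 (28 hosts, 30 usable)


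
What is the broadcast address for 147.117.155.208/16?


Network: 147.117.0.0/16
Host bits = 16
Set all host bits to 1:
Broadcast: 147.117.255.255


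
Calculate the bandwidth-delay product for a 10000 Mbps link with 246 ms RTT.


BDP = bandwidth * RTT
= 10000 Mbps * 246 ms
= 10000 * 1e6 * 246 / 1000 bits
= 2460000000 bits
= 307500000 bytes
= 300292.9688 KB
BDP = 2460000000 bits (307500000 bytes)


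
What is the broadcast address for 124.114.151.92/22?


Network: 124.114.148.0/22
Host bits = 10
Set all host bits to 1:
Broadcast: 124.114.151.255


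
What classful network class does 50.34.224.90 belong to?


First octet: 50
Binary: 00110010
0xxxxxxx -> Class A (1-126)
Class A, default mask 255.0.0.0 (/8)


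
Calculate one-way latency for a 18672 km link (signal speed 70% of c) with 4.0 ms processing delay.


Speed = 0.7 * 3e5 km/s = 210000 km/s
Propagation delay = 18672 / 210000 = 0.0889 s = 88.9143 ms
Processing delay = 4.0 ms
Total one-way latency = 92.9143 ms


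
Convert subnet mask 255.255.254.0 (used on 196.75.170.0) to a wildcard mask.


Subnet mask: 255.255.254.0
Wildcard = 255.255.255.255 - subnet mask
255 - 255 = 0
255 - 255 = 0
255 - 254 = 1
255 - 0 = 255
Wildcard: 0.0.1.255


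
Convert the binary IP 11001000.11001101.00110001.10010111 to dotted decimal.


11001000 = 200
11001101 = 205
00110001 = 49
10010111 = 151
IP: 200.205.49.151


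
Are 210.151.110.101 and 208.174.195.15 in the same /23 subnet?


Mask: 255.255.254.0
210.151.110.101 AND mask = 210.151.110.0
208.174.195.15 AND mask = 208.174.194.0
No, different subnets (210.151.110.0 vs 208.174.194.0)


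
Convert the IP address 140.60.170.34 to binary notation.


140 = 10001100
60 = 00111100
170 = 10101010
34 = 00100010
Binary: 10001100.00111100.10101010.00100010


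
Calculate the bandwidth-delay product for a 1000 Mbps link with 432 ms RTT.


BDP = bandwidth * RTT
= 1000 Mbps * 432 ms
= 1000 * 1e6 * 432 / 1000 bits
= 432000000 bits
= 54000000 bytes
= 52734.375 KB
BDP = 432000000 bits (54000000 bytes)


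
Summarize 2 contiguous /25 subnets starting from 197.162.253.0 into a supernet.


Original prefix: /25
Number of subnets: 2 = 2^1
New prefix = 25 - 1 = 24
Supernet: 197.162.253.0/24


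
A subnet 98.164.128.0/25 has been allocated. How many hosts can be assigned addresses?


Host bits = 32 - 25 = 7
Total addresses = 2^7 = 128
Usable = total - 2 (network and broadcast)
Usable hosts: 126


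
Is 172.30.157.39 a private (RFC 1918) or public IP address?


RFC 1918 private ranges:
  10.0.0.0/8 (10.0.0.0 - 10.255.255.255)
  172.16.0.0/12 (172.16.0.0 - 172.31.255.255)
  192.168.0.0/16 (192.168.0.0 - 192.168.255.255)
Private (in 172.16.0.0/12)


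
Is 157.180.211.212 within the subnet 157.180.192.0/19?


Subnet network: 157.180.192.0
Test IP AND mask: 157.180.192.0
Yes, 157.180.211.212 is in 157.180.192.0/19


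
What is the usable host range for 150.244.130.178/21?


Network: 150.244.128.0
Broadcast: 150.244.135.255
First usable = network + 1
Last usable = broadcast - 1
Range: 150.244.128.1 to 150.244.135.254


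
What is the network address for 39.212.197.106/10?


IP:   00100111.11010100.11000101.01101010
Mask: 11111111.11000000.00000000.00000000
AND operation:
Net:  00100111.11000000.00000000.00000000
Network: 39.192.0.0/10


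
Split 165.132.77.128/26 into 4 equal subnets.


New prefix = 26 + 2 = 28
Each subnet has 16 addresses
  165.132.77.128/28
  165.132.77.144/28
  165.132.77.160/28
  165.132.77.176/28
Subnets: 165.132.77.128/28, 165.132.77.144/28, 165.132.77.160/28, 165.132.77.176/28


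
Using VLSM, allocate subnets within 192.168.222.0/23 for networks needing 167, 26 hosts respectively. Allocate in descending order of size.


167 hosts -> /24 (254 usable): 192.168.222.0/24
26 hosts -> /27 (30 usable): 192.168.223.0/27
Allocation: 192.168.222.0/24 (167 hosts, 254 usable); 192.168.223.0/27 (26 hosts, 30 usable)


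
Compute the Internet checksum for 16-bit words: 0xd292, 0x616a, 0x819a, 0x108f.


Sum all words (with carry folding):
+ 0xd292 = 0xd292
+ 0x616a = 0x33fd
+ 0x819a = 0xb597
+ 0x108f = 0xc626
One's complement: ~0xc626
Checksum = 0x39d9


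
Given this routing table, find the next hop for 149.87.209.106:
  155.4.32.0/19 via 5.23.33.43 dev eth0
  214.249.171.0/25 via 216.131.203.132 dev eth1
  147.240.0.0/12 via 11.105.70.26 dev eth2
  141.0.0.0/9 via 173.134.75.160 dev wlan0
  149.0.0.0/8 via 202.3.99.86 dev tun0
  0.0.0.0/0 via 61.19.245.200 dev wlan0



Longest prefix match for 149.87.209.106:
  /19 155.4.32.0: no
  /25 214.249.171.0: no
  /12 147.240.0.0: no
  /9 141.0.0.0: no
  /8 149.0.0.0: MATCH
  /0 0.0.0.0: MATCH
Selected: next-hop 202.3.99.86 via tun0 (matched /8)


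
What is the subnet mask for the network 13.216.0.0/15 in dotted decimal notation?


/15 means 15 network bits, 17 host bits
Binary: 11111111111111100000000000000000
Mask: 255.254.0.0


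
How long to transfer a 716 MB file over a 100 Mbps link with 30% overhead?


Effective throughput = 100 * (1 - 30/100) = 70 Mbps
File size in Mb = 716 * 8 = 5728 Mb
Time = 5728 / 70
Time = 81.8286 seconds


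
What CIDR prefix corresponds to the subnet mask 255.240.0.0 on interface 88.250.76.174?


Binary: 11111111.11110000.00000000.00000000
Count leading 1s
Prefix: /12


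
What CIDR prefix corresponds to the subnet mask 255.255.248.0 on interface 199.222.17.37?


Binary: 11111111.11111111.11111000.00000000
Count leading 1s
Prefix: /21


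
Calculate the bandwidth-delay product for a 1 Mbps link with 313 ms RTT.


BDP = bandwidth * RTT
= 1 Mbps * 313 ms
= 1 * 1e6 * 313 / 1000 bits
= 313000 bits
= 39125 bytes
= 38.208 KB
BDP = 313000 bits (39125 bytes)


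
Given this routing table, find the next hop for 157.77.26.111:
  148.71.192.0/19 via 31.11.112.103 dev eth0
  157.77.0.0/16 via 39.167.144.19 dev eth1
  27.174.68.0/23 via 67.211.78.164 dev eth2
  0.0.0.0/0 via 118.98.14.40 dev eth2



Longest prefix match for 157.77.26.111:
  /19 148.71.192.0: no
  /16 157.77.0.0: MATCH
  /23 27.174.68.0: no
  /0 0.0.0.0: MATCH
Selected: next-hop 39.167.144.19 via eth1 (matched /16)


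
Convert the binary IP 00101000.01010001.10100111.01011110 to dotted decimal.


00101000 = 40
01010001 = 81
10100111 = 167
01011110 = 94
IP: 40.81.167.94


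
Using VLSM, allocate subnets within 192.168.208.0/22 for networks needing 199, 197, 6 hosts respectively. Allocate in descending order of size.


199 hosts -> /24 (254 usable): 192.168.208.0/24
197 hosts -> /24 (254 usable): 192.168.209.0/24
6 hosts -> /29 (6 usable): 192.168.210.0/29
Allocation: 192.168.208.0/24 (199 hosts, 254 usable); 192.168.209.0/24 (197 hosts, 254 usable); 192.168.210.0/29 (6 hosts, 6 usable)


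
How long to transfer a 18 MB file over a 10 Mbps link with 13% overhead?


Effective throughput = 10 * (1 - 13/100) = 8.7 Mbps
File size in Mb = 18 * 8 = 144 Mb
Time = 144 / 8.7
Time = 16.5517 seconds


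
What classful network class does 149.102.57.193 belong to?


First octet: 149
Binary: 10010101
10xxxxxx -> Class B (128-191)
Class B, default mask 255.255.0.0 (/16)


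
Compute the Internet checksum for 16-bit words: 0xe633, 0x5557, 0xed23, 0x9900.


Sum all words (with carry folding):
+ 0xe633 = 0xe633
+ 0x5557 = 0x3b8b
+ 0xed23 = 0x28af
+ 0x9900 = 0xc1af
One's complement: ~0xc1af
Checksum = 0x3e50


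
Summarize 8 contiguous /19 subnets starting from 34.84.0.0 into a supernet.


Original prefix: /19
Number of subnets: 8 = 2^3
New prefix = 19 - 3 = 16
Supernet: 34.84.0.0/16


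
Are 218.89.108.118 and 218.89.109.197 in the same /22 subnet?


Mask: 255.255.252.0
218.89.108.118 AND mask = 218.89.108.0
218.89.109.197 AND mask = 218.89.108.0
Yes, same subnet (218.89.108.0)


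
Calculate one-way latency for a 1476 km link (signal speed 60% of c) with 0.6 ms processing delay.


Speed = 0.6 * 3e5 km/s = 180000 km/s
Propagation delay = 1476 / 180000 = 0.0082 s = 8.2 ms
Processing delay = 0.6 ms
Total one-way latency = 8.8 ms


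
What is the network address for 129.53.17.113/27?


IP:   10000001.00110101.00010001.01110001
Mask: 11111111.11111111.11111111.11100000
AND operation:
Net:  10000001.00110101.00010001.01100000
Network: 129.53.17.96/27


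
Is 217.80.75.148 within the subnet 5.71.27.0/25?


Subnet network: 5.71.27.0
Test IP AND mask: 217.80.75.128
No, 217.80.75.148 is not in 5.71.27.0/25


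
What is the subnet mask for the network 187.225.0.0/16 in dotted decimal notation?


/16 means 16 network bits, 16 host bits
Binary: 11111111111111110000000000000000
Mask: 255.255.0.0


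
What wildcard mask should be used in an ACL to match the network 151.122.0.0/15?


Subnet mask: 255.254.0.0
Wildcard = 255.255.255.255 - subnet mask
255 - 255 = 0
255 - 254 = 1
255 - 0 = 255
255 - 0 = 255
Wildcard: 0.1.255.255


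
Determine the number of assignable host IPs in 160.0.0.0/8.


Host bits = 32 - 8 = 24
Total addresses = 2^24 = 16777216
Usable = total - 2 (network and broadcast)
Usable hosts: 16777214


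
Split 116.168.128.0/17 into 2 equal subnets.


New prefix = 17 + 1 = 18
Each subnet has 16384 addresses
  116.168.128.0/18
  116.168.192.0/18
Subnets: 116.168.128.0/18, 116.168.192.0/18


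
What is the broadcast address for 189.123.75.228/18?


Network: 189.123.64.0/18
Host bits = 14
Set all host bits to 1:
Broadcast: 189.123.127.255


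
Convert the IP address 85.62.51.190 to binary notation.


85 = 01010101
62 = 00111110
51 = 00110011
190 = 10111110
Binary: 01010101.00111110.00110011.10111110


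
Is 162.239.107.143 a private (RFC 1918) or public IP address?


RFC 1918 private ranges:
  10.0.0.0/8 (10.0.0.0 - 10.255.255.255)
  172.16.0.0/12 (172.16.0.0 - 172.31.255.255)
  192.168.0.0/16 (192.168.0.0 - 192.168.255.255)
Public (not in any RFC 1918 range)


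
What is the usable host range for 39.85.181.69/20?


Network: 39.85.176.0
Broadcast: 39.85.191.255
First usable = network + 1
Last usable = broadcast - 1
Range: 39.85.176.1 to 39.85.191.254


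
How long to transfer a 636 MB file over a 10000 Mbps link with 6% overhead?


Effective throughput = 10000 * (1 - 6/100) = 9400 Mbps
File size in Mb = 636 * 8 = 5088 Mb
Time = 5088 / 9400
Time = 0.5413 seconds


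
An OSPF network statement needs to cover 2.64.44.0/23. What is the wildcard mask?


Subnet mask: 255.255.254.0
Wildcard = 255.255.255.255 - subnet mask
255 - 255 = 0
255 - 255 = 0
255 - 254 = 1
255 - 0 = 255
Wildcard: 0.0.1.255


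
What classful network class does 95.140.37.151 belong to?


First octet: 95
Binary: 01011111
0xxxxxxx -> Class A (1-126)
Class A, default mask 255.0.0.0 (/8)


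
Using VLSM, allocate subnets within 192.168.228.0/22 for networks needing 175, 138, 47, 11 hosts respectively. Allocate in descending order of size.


175 hosts -> /24 (254 usable): 192.168.228.0/24
138 hosts -> /24 (254 usable): 192.168.229.0/24
47 hosts -> /26 (62 usable): 192.168.230.0/26
11 hosts -> /28 (14 usable): 192.168.230.64/28
Allocation: 192.168.228.0/24 (175 hosts, 254 usable); 192.168.229.0/24 (138 hosts, 254 usable); 192.168.230.0/26 (47 hosts, 62 usable); 192.168.230.64/28 (11 hosts, 14 usable)


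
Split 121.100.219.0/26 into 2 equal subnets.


New prefix = 26 + 1 = 27
Each subnet has 32 addresses
  121.100.219.0/27
  121.100.219.32/27
Subnets: 121.100.219.0/27, 121.100.219.32/27


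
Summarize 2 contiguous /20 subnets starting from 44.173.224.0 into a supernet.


Original prefix: /20
Number of subnets: 2 = 2^1
New prefix = 20 - 1 = 19
Supernet: 44.173.224.0/19


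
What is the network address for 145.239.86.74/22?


IP:   10010001.11101111.01010110.01001010
Mask: 11111111.11111111.11111100.00000000
AND operation:
Net:  10010001.11101111.01010100.00000000
Network: 145.239.84.0/22


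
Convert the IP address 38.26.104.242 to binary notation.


38 = 00100110
26 = 00011010
104 = 01101000
242 = 11110010
Binary: 00100110.00011010.01101000.11110010


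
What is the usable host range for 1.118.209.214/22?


Network: 1.118.208.0
Broadcast: 1.118.211.255
First usable = network + 1
Last usable = broadcast - 1
Range: 1.118.208.1 to 1.118.211.254


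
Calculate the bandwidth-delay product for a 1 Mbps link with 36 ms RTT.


BDP = bandwidth * RTT
= 1 Mbps * 36 ms
= 1 * 1e6 * 36 / 1000 bits
= 36000 bits
= 4500 bytes
= 4.3945 KB
BDP = 36000 bits (4500 bytes)


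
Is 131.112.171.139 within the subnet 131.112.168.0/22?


Subnet network: 131.112.168.0
Test IP AND mask: 131.112.168.0
Yes, 131.112.171.139 is in 131.112.168.0/22


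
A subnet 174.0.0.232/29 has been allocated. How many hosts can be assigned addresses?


Host bits = 32 - 29 = 3
Total addresses = 2^3 = 8
Usable = total - 2 (network and broadcast)
Usable hosts: 6


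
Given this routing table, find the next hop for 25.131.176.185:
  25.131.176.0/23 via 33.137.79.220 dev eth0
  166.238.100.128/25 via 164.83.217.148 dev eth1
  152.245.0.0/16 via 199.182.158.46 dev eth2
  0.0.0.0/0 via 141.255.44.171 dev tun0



Longest prefix match for 25.131.176.185:
  /23 25.131.176.0: MATCH
  /25 166.238.100.128: no
  /16 152.245.0.0: no
  /0 0.0.0.0: MATCH
Selected: next-hop 33.137.79.220 via eth0 (matched /23)


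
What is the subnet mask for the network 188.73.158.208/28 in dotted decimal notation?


/28 means 28 network bits, 4 host bits
Binary: 11111111111111111111111111110000
Mask: 255.255.255.240


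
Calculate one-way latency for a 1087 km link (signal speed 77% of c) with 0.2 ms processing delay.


Speed = 0.77 * 3e5 km/s = 231000 km/s
Propagation delay = 1087 / 231000 = 0.0047 s = 4.7056 ms
Processing delay = 0.2 ms
Total one-way latency = 4.9056 ms


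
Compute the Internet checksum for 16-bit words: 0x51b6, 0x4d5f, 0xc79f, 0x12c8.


Sum all words (with carry folding):
+ 0x51b6 = 0x51b6
+ 0x4d5f = 0x9f15
+ 0xc79f = 0x66b5
+ 0x12c8 = 0x797d
One's complement: ~0x797d
Checksum = 0x8682


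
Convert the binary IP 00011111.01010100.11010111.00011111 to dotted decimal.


00011111 = 31
01010100 = 84
11010111 = 215
00011111 = 31
IP: 31.84.215.31


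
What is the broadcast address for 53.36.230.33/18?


Network: 53.36.192.0/18
Host bits = 14
Set all host bits to 1:
Broadcast: 53.36.255.255


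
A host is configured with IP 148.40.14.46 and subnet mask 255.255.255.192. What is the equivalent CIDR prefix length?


Binary: 11111111.11111111.11111111.11000000
Count leading 1s
Prefix: /26


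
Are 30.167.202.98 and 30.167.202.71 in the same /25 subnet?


Mask: 255.255.255.128
30.167.202.98 AND mask = 30.167.202.0
30.167.202.71 AND mask = 30.167.202.0
Yes, same subnet (30.167.202.0)


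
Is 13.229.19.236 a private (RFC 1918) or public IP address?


RFC 1918 private ranges:
  10.0.0.0/8 (10.0.0.0 - 10.255.255.255)
  172.16.0.0/12 (172.16.0.0 - 172.31.255.255)
  192.168.0.0/16 (192.168.0.0 - 192.168.255.255)
Public (not in any RFC 1918 range)


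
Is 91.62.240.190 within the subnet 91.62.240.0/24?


Subnet network: 91.62.240.0
Test IP AND mask: 91.62.240.0
Yes, 91.62.240.190 is in 91.62.240.0/24


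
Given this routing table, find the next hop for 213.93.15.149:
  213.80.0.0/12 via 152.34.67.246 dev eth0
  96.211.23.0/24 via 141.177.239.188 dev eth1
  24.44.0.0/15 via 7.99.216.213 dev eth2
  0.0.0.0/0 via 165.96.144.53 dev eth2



Longest prefix match for 213.93.15.149:
  /12 213.80.0.0: MATCH
  /24 96.211.23.0: no
  /15 24.44.0.0: no
  /0 0.0.0.0: MATCH
Selected: next-hop 152.34.67.246 via eth0 (matched /12)


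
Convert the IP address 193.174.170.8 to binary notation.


193 = 11000001
174 = 10101110
170 = 10101010
8 = 00001000
Binary: 11000001.10101110.10101010.00001000


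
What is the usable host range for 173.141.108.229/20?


Network: 173.141.96.0
Broadcast: 173.141.111.255
First usable = network + 1
Last usable = broadcast - 1
Range: 173.141.96.1 to 173.141.111.254


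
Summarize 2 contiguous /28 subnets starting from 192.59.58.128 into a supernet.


Original prefix: /28
Number of subnets: 2 = 2^1
New prefix = 28 - 1 = 27
Supernet: 192.59.58.128/27


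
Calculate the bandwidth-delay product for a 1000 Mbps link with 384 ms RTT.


BDP = bandwidth * RTT
= 1000 Mbps * 384 ms
= 1000 * 1e6 * 384 / 1000 bits
= 384000000 bits
= 48000000 bytes
= 46875 KB
BDP = 384000000 bits (48000000 bytes)


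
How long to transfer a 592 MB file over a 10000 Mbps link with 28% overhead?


Effective throughput = 10000 * (1 - 28/100) = 7200 Mbps
File size in Mb = 592 * 8 = 4736 Mb
Time = 4736 / 7200
Time = 0.6578 seconds


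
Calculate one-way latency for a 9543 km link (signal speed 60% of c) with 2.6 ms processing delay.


Speed = 0.6 * 3e5 km/s = 180000 km/s
Propagation delay = 9543 / 180000 = 0.053 s = 53.0167 ms
Processing delay = 2.6 ms
Total one-way latency = 55.6167 ms


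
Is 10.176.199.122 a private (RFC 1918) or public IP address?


RFC 1918 private ranges:
  10.0.0.0/8 (10.0.0.0 - 10.255.255.255)
  172.16.0.0/12 (172.16.0.0 - 172.31.255.255)
  192.168.0.0/16 (192.168.0.0 - 192.168.255.255)
Private (in 10.0.0.0/8)


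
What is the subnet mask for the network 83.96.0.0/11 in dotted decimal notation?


/11 means 11 network bits, 21 host bits
Binary: 11111111111000000000000000000000
Mask: 255.224.0.0


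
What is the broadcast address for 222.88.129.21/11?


Network: 222.64.0.0/11
Host bits = 21
Set all host bits to 1:
Broadcast: 222.95.255.255


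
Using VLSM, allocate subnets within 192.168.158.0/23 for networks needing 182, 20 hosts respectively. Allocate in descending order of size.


182 hosts -> /24 (254 usable): 192.168.158.0/24
20 hosts -> /27 (30 usable): 192.168.159.0/27
Allocation: 192.168.158.0/24 (182 hosts, 254 usable); 192.168.159.0/27 (20 hosts, 30 usable)


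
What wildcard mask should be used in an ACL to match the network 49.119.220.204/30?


Subnet mask: 255.255.255.252
Wildcard = 255.255.255.255 - subnet mask
255 - 255 = 0
255 - 255 = 0
255 - 255 = 0
255 - 252 = 3
Wildcard: 0.0.0.3


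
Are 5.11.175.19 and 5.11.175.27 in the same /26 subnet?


Mask: 255.255.255.192
5.11.175.19 AND mask = 5.11.175.0
5.11.175.27 AND mask = 5.11.175.0
Yes, same subnet (5.11.175.0)


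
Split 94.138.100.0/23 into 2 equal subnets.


New prefix = 23 + 1 = 24
Each subnet has 256 addresses
  94.138.100.0/24
  94.138.101.0/24
Subnets: 94.138.100.0/24, 94.138.101.0/24


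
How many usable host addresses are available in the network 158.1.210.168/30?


Host bits = 32 - 30 = 2
Total addresses = 2^2 = 4
Usable = total - 2 (network and broadcast)
Usable hosts: 2


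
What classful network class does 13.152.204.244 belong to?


First octet: 13
Binary: 00001101
0xxxxxxx -> Class A (1-126)
Class A, default mask 255.0.0.0 (/8)


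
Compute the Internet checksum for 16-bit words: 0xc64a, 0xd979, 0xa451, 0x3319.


Sum all words (with carry folding):
+ 0xc64a = 0xc64a
+ 0xd979 = 0x9fc4
+ 0xa451 = 0x4416
+ 0x3319 = 0x772f
One's complement: ~0x772f
Checksum = 0x88d0


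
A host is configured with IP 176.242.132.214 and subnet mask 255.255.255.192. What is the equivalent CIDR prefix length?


Binary: 11111111.11111111.11111111.11000000
Count leading 1s
Prefix: /26


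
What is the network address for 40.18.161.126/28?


IP:   00101000.00010010.10100001.01111110
Mask: 11111111.11111111.11111111.11110000
AND operation:
Net:  00101000.00010010.10100001.01110000
Network: 40.18.161.112/28


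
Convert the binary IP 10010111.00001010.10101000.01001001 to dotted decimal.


10010111 = 151
00001010 = 10
10101000 = 168
01001001 = 73
IP: 151.10.168.73


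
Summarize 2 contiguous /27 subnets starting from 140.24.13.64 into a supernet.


Original prefix: /27
Number of subnets: 2 = 2^1
New prefix = 27 - 1 = 26
Supernet: 140.24.13.64/26


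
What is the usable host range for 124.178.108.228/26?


Network: 124.178.108.192
Broadcast: 124.178.108.255
First usable = network + 1
Last usable = broadcast - 1
Range: 124.178.108.193 to 124.178.108.254


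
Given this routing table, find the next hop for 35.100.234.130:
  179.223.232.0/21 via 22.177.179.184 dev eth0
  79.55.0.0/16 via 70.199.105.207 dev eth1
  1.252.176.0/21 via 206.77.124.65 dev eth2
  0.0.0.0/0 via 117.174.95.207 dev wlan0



Longest prefix match for 35.100.234.130:
  /21 179.223.232.0: no
  /16 79.55.0.0: no
  /21 1.252.176.0: no
  /0 0.0.0.0: MATCH
Selected: next-hop 117.174.95.207 via wlan0 (matched /0)


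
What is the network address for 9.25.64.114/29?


IP:   00001001.00011001.01000000.01110010
Mask: 11111111.11111111.11111111.11111000
AND operation:
Net:  00001001.00011001.01000000.01110000
Network: 9.25.64.112/29


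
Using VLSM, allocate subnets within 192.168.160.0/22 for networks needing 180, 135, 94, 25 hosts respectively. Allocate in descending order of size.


180 hosts -> /24 (254 usable): 192.168.160.0/24
135 hosts -> /24 (254 usable): 192.168.161.0/24
94 hosts -> /25 (126 usable): 192.168.162.0/25
25 hosts -> /27 (30 usable): 192.168.162.128/27
Allocation: 192.168.160.0/24 (180 hosts, 254 usable); 192.168.161.0/24 (135 hosts, 254 usable); 192.168.162.0/25 (94 hosts, 126 usable); 192.168.162.128/27 (25 hosts, 30 usable)


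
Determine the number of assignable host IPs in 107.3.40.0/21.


Host bits = 32 - 21 = 11
Total addresses = 2^11 = 2048
Usable = total - 2 (network and broadcast)
Usable hosts: 2046
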